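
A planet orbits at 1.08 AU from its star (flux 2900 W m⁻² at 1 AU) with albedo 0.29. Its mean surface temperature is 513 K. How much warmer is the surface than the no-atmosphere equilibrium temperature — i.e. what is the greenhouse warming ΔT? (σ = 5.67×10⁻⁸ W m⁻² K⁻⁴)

ΔT ≈ 216.0 K

S = 2900/1.08² = 2486 W m⁻².
T_eq = [S(1−A)/(4σ)]^(1/4) = [2486×0.71/(4×5.67×10⁻⁸)]^(1/4) = 297.0 K.
ΔT = T_surf − T_eq = 513 − 297.0.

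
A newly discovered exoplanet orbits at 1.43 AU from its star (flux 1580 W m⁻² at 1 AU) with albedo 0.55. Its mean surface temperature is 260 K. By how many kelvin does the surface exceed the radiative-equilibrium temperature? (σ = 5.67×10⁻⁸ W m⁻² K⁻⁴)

S = 1580/1.43² = 772.7 W m⁻².
T_eq = [S(1−A)/(4σ)]^(1/4) = [772.7×0.45/(4×5.67×10⁻⁸)]^(1/4) = 197.9 K.
ΔT = T_surf − T_eq = 260 − 197.9.

ΔT ≈ 62.1 K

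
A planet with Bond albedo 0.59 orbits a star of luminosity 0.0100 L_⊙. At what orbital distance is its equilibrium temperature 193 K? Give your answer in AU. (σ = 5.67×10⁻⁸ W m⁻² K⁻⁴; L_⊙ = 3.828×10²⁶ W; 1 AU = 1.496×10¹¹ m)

d ≈ 0.133 AU

L = 0.0100 × 3.828×10²⁶ = 3.83×10²⁴ W.
From T_eq⁴ = L(1−A)/(16πσd²): d = √[L(1−A)/(16πσT_eq⁴)].
d = √[3.83×10²⁴ × 0.41 / (16π × 5.67×10⁻⁸ × (193)⁴)] = 1.99×10¹⁰ m = 0.133 AU.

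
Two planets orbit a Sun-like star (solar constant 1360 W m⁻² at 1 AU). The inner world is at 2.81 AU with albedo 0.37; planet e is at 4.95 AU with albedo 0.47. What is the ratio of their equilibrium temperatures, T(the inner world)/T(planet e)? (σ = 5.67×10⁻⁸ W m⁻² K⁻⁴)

T₁/T₂ ≈ 1.386

T_eq = [S₀(1−A)/(4σd²)]^(1/4), so T ∝ (1−A)^(1/4) / √d.
T₁ = [1360×0.63/(4×5.67×10⁻⁸×2.81²)]^(1/4) = 147.90 K.
T₂ = [1360×0.53/(4×5.67×10⁻⁸×4.95²)]^(1/4) = 106.72 K.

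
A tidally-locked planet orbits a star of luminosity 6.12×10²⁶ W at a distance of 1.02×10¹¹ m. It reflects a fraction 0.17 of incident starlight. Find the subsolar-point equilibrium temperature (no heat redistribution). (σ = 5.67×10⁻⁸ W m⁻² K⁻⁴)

T_ss ≈ 512 K

Flux: S = L/(4πd²) = 6.12×10²⁶/(4π×(1.02×10¹¹)²) = 4680 W m⁻².
At the subsolar point the surface absorbs S(1−A) and emits σT⁴ per unit area — no factor of 4, since only the local patch is in balance.
T = [4680 × 0.83 / 5.67×10⁻⁸]^(1/4) = (6.85×10¹⁰)^(1/4) = 512 K.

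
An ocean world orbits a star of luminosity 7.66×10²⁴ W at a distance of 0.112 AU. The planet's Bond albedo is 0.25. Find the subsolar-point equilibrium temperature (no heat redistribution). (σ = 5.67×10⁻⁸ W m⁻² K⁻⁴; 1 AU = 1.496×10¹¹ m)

d = 0.112 AU = 1.68×10¹⁰ m.
Flux: S = L/(4πd²) = 7.66×10²⁴/(4π×(1.68×10¹⁰)²) = 2170 W m⁻².
At the subsolar point the surface absorbs S(1−A) and emits σT⁴ per unit area — no factor of 4, since only the local patch is in balance.
T = [2170 × 0.75 / 5.67×10⁻⁸]^(1/4) = (2.87×10¹⁰)^(1/4) = 412 K.

T_ss ≈ 412 K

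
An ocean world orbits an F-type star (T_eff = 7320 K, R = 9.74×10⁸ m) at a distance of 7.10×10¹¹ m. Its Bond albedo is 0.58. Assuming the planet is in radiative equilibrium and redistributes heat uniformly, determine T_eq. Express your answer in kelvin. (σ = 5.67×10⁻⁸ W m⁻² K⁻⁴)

L = 4πR_⋆²σT_⋆⁴ = 4π(9.74×10⁸)² × 5.67×10⁻⁸ × (7320)⁴ = 1.94×10²⁷ W.
S = L/(4πd²) = 306 W m⁻².
Energy balance: absorbed = emitted ⇒ πR²·S(1−A) = 4πR²·σT_eq⁴, so T_eq⁴ = S(1−A)/(4σ).
T_eq = [306 × 0.42 / (4 × 5.67×10⁻⁸)]^(1/4) = (5.67×10⁸)^(1/4) = 154 K.

T_eq ≈ 154 K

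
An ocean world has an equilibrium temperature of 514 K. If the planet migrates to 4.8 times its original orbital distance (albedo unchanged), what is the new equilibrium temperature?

T_eq ≈ 235 K

T_eq ∝ L^(1/4) · d^(−1/2).
T′ = 514 / 4.8^(1/2) = 235 K.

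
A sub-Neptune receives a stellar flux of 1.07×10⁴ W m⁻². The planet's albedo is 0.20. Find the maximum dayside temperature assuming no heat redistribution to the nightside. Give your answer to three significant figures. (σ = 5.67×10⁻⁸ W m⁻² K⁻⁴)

With no redistribution each surface element balances locally: S(1−A) = σT⁴.
T = [1.07×10⁴ × 0.80 / 5.67×10⁻⁸]^(1/4) = (1.51×10¹¹)^(1/4) = 623 K.

T_ss ≈ 623 K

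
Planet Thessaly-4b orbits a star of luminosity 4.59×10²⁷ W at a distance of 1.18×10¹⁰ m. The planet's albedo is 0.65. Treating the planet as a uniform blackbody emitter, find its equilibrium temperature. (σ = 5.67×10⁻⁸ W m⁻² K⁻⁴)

T_eq ≈ 1420 K

Flux: S = L/(4πd²) = 4.59×10²⁷/(4π×(1.18×10¹⁰)²) = 2.62×10⁶ W m⁻².
Energy balance: absorbed = emitted ⇒ πR²·S(1−A) = 4πR²·σT_eq⁴, so T_eq⁴ = S(1−A)/(4σ).
T_eq = [2.62×10⁶ × 0.35 / (4 × 5.67×10⁻⁸)]^(1/4) = (4.05×10¹²)^(1/4) = 1420 K.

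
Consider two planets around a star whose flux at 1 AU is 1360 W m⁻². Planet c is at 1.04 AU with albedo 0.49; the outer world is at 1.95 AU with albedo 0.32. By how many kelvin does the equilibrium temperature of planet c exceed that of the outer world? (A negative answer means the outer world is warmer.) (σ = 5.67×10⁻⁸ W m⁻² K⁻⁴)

ΔT ≈ 49.6 K

T_eq = [S₀(1−A)/(4σd²)]^(1/4), so T ∝ (1−A)^(1/4) / √d.
T₁ = [1360×0.51/(4×5.67×10⁻⁸×1.04²)]^(1/4) = 230.59 K.
T₂ = [1360×0.68/(4×5.67×10⁻⁸×1.95²)]^(1/4) = 180.96 K.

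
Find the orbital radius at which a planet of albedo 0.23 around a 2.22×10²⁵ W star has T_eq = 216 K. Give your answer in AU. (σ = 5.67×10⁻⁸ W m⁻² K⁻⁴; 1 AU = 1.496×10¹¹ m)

d ≈ 0.351 AU

From T_eq⁴ = L(1−A)/(16πσd²): d = √[L(1−A)/(16πσT_eq⁴)].
d = √[2.22×10²⁵ × 0.77 / (16π × 5.67×10⁻⁸ × (216)⁴)] = 5.25×10¹⁰ m = 0.351 AU.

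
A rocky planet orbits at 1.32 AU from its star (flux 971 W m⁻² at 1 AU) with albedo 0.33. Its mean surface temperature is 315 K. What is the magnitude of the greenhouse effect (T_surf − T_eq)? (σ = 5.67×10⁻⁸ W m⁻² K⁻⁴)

ΔT ≈ 113.6 K

S = 971/1.32² = 557.3 W m⁻².
T_eq = [S(1−A)/(4σ)]^(1/4) = [557.3×0.67/(4×5.67×10⁻⁸)]^(1/4) = 201.4 K.
ΔT = T_surf − T_eq = 315 − 201.4.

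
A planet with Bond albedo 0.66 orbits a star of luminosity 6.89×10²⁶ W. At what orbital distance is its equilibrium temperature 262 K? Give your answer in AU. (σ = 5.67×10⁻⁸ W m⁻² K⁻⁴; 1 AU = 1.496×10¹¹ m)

d ≈ 0.883 AU

From T_eq⁴ = L(1−A)/(16πσd²): d = √[L(1−A)/(16πσT_eq⁴)].
d = √[6.89×10²⁶ × 0.34 / (16π × 5.67×10⁻⁸ × (262)⁴)] = 1.32×10¹¹ m = 0.883 AU.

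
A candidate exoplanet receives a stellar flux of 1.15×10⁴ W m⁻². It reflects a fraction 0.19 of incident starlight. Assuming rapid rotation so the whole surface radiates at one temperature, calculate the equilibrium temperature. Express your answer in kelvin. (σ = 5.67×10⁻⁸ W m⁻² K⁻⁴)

Energy balance: absorbed = emitted ⇒ πR²·S(1−A) = 4πR²·σT_eq⁴, so T_eq⁴ = S(1−A)/(4σ).
T_eq = [1.15×10⁴ × 0.81 / (4 × 5.67×10⁻⁸)]^(1/4) = (4.11×10¹⁰)^(1/4) = 450 K.

T_eq ≈ 450 K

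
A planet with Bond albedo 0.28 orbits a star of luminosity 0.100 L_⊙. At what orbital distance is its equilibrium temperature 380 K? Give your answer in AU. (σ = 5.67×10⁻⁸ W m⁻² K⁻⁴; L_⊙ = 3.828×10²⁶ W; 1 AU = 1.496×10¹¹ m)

L = 0.100 × 3.828×10²⁶ = 3.83×10²⁵ W.
From T_eq⁴ = L(1−A)/(16πσd²): d = √[L(1−A)/(16πσT_eq⁴)].
d = √[3.83×10²⁵ × 0.72 / (16π × 5.67×10⁻⁸ × (380)⁴)] = 2.15×10¹⁰ m = 0.144 AU.

d ≈ 0.144 AU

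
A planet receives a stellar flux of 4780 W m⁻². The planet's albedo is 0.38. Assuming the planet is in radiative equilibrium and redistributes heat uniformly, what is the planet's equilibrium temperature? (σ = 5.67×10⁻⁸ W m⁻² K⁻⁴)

Energy balance: absorbed = emitted ⇒ πR²·S(1−A) = 4πR²·σT_eq⁴, so T_eq⁴ = S(1−A)/(4σ).
T_eq = [4780 × 0.62 / (4 × 5.67×10⁻⁸)]^(1/4) = (1.31×10¹⁰)^(1/4) = 338 K.

T_eq ≈ 338 K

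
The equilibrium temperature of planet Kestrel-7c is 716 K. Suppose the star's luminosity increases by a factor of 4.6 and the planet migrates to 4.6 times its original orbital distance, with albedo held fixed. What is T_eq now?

T_eq ∝ L^(1/4) · d^(−1/2).
T′ = 716 × 4.6^(1/4) / 4.6^(1/2) = 489 K.

T_eq ≈ 489 K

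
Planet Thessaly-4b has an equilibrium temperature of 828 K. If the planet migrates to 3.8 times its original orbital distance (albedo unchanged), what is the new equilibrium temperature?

T_eq ≈ 425 K

T_eq ∝ L^(1/4) · d^(−1/2).
T′ = 828 / 3.8^(1/2) = 425 K.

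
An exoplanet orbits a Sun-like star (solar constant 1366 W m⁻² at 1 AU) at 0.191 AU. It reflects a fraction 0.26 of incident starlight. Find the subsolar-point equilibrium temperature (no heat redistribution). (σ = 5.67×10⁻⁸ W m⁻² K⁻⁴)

T_ss ≈ 836 K

Flux at 0.191 AU: S = 1366/0.191² = 3.74×10⁴ W m⁻².
At the subsolar point the surface absorbs S(1−A) and emits σT⁴ per unit area — no factor of 4, since only the local patch is in balance.
T = [3.74×10⁴ × 0.74 / 5.67×10⁻⁸]^(1/4) = (4.89×10¹¹)^(1/4) = 836 K.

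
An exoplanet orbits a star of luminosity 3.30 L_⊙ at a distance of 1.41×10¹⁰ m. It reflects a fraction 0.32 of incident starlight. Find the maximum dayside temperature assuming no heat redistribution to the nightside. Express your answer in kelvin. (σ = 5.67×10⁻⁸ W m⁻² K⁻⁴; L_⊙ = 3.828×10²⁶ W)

T_ss ≈ 1570 K

L = 3.30 × 3.828×10²⁶ = 1.26×10²⁷ W.
Flux: S = L/(4πd²) = 1.26×10²⁷/(4π×(1.41×10¹⁰)²) = 5.06×10⁵ W m⁻².
With no redistribution each surface element balances locally: S(1−A) = σT⁴.
T = [5.06×10⁵ × 0.68 / 5.67×10⁻⁸]^(1/4) = (6.06×10¹²)^(1/4) = 1570 K.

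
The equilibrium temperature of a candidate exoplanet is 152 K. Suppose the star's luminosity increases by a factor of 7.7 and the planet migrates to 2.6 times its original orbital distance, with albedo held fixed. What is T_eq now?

T_eq ∝ L^(1/4) · d^(−1/2).
T′ = 152 × 7.7^(1/4) / 2.6^(1/2) = 157 K.

T_eq ≈ 157 K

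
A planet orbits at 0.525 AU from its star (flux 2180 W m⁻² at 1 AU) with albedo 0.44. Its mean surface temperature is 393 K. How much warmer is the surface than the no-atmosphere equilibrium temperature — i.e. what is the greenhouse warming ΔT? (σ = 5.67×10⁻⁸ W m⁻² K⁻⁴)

S = 2180/0.525² = 7909 W m⁻².
T_eq = [S(1−A)/(4σ)]^(1/4) = [7909×0.56/(4×5.67×10⁻⁸)]^(1/4) = 373.8 K.
ΔT = T_surf − T_eq = 393 − 373.8.

ΔT ≈ 19.2 K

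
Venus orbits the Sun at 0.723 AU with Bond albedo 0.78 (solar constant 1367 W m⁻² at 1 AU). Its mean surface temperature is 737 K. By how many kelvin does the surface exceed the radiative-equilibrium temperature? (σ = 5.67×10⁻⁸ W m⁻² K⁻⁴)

S = 1367/0.723² = 2615 W m⁻².
T_eq = [S(1−A)/(4σ)]^(1/4) = [2615×0.22/(4×5.67×10⁻⁸)]^(1/4) = 224.4 K.
ΔT = T_surf − T_eq = 737 − 224.4.

ΔT ≈ 512.6 K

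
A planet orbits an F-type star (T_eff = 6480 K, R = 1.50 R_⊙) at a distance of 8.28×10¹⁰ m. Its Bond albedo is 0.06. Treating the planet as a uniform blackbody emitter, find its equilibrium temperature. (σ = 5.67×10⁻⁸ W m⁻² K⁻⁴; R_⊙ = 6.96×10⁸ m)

T_eq ≈ 507 K

R_⋆ = 1.50 × 6.96×10⁸ = 1.04×10⁹ m.
L = 4πR_⋆²σT_⋆⁴ = 4π(1.04×10⁹)² × 5.67×10⁻⁸ × (6480)⁴ = 1.37×10²⁷ W.
S = L/(4πd²) = 1.59×10⁴ W m⁻².
Energy balance: absorbed = emitted ⇒ πR²·S(1−A) = 4πR²·σT_eq⁴, so T_eq⁴ = S(1−A)/(4σ).
T_eq = [1.59×10⁴ × 0.94 / (4 × 5.67×10⁻⁸)]^(1/4) = (6.59×10¹⁰)^(1/4) = 507 K.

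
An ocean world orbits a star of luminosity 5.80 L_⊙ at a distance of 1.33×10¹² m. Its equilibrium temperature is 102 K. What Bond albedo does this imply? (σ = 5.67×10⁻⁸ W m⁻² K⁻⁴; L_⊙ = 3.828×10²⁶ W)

A ≈ 0.75

L = 5.80 × 3.828×10²⁶ = 2.22×10²⁷ W.
Flux: S = L/(4πd²) = 2.22×10²⁷/(4π×(1.33×10¹²)²) = 99.9 W m⁻².
From T_eq⁴ = S(1−A)/(4σ): 1−A = 4σT_eq⁴/S.
1−A = 4 × 5.67×10⁻⁸ × (102)⁴ / 99.9 = 0.246.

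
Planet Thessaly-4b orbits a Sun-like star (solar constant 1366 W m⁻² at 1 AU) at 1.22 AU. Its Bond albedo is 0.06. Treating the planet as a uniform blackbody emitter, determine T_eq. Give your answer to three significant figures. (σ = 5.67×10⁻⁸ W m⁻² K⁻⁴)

Flux at 1.22 AU: S = 1366/1.22² = 918 W m⁻².
Energy balance: absorbed = emitted ⇒ πR²·S(1−A) = 4πR²·σT_eq⁴, so T_eq⁴ = S(1−A)/(4σ).
T_eq = [918 × 0.94 / (4 × 5.67×10⁻⁸)]^(1/4) = (3.80×10⁹)^(1/4) = 248 K.

T_eq ≈ 248 K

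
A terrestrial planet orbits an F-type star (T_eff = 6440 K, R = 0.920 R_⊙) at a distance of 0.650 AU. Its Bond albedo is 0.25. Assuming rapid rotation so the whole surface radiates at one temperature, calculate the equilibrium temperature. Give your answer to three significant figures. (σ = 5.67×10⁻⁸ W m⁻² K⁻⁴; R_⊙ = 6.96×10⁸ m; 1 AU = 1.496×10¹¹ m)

R_⋆ = 0.920 × 6.96×10⁸ = 6.40×10⁸ m.
d = 0.650 AU = 9.72×10¹⁰ m.
L = 4πR_⋆²σT_⋆⁴ = 4π(6.40×10⁸)² × 5.67×10⁻⁸ × (6440)⁴ = 5.02×10²⁶ W.
S = L/(4πd²) = 4230 W m⁻².
Energy balance: absorbed = emitted ⇒ πR²·S(1−A) = 4πR²·σT_eq⁴, so T_eq⁴ = S(1−A)/(4σ).
T_eq = [4230 × 0.75 / (4 × 5.67×10⁻⁸)]^(1/4) = (1.40×10¹⁰)^(1/4) = 344 K.

T_eq ≈ 344 K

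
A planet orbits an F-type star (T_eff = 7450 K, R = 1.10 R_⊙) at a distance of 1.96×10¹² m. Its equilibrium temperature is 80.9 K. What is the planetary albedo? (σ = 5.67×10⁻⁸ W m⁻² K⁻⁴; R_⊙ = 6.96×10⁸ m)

R_⋆ = 1.10 × 6.96×10⁸ = 7.66×10⁸ m.
L = 4πR_⋆²σT_⋆⁴ = 4π(7.66×10⁸)² × 5.67×10⁻⁸ × (7450)⁴ = 1.29×10²⁷ W.
S = L/(4πd²) = 26.7 W m⁻².
From T_eq⁴ = S(1−A)/(4σ): 1−A = 4σT_eq⁴/S.
1−A = 4 × 5.67×10⁻⁸ × (80.9)⁴ / 26.7 = 0.365.

A ≈ 0.64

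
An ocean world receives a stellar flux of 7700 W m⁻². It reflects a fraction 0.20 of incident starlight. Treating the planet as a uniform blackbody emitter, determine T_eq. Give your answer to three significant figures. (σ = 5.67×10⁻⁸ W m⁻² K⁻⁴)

Energy balance: absorbed = emitted ⇒ πR²·S(1−A) = 4πR²·σT_eq⁴, so T_eq⁴ = S(1−A)/(4σ).
T_eq = [7700 × 0.80 / (4 × 5.67×10⁻⁸)]^(1/4) = (2.72×10¹⁰)^(1/4) = 406 K.

T_eq ≈ 406 K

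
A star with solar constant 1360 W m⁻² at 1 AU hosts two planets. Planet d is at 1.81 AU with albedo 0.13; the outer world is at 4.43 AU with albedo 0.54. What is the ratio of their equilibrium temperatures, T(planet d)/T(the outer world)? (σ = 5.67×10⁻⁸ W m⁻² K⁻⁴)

T_eq = [S₀(1−A)/(4σd²)]^(1/4), so T ∝ (1−A)^(1/4) / √d.
T₁ = [1360×0.87/(4×5.67×10⁻⁸×1.81²)]^(1/4) = 199.76 K.
T₂ = [1360×0.46/(4×5.67×10⁻⁸×4.43²)]^(1/4) = 108.88 K.

T₁/T₂ ≈ 1.835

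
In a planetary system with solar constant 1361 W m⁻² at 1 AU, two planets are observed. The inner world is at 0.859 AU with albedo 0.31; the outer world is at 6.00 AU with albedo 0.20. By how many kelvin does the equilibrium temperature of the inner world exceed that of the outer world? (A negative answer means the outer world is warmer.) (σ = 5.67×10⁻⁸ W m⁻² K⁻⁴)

T_eq = [S₀(1−A)/(4σd²)]^(1/4), so T ∝ (1−A)^(1/4) / √d.
T₁ = [1361×0.69/(4×5.67×10⁻⁸×0.859²)]^(1/4) = 273.70 K.
T₂ = [1361×0.80/(4×5.67×10⁻⁸×6.00²)]^(1/4) = 107.46 K.

ΔT ≈ 166.2 K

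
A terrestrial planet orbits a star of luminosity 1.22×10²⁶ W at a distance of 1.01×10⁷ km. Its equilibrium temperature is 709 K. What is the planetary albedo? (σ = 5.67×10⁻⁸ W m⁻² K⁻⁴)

d = 1.01×10⁷ km = 1.01×10¹⁰ m.
Flux: S = L/(4πd²) = 1.22×10²⁶/(4π×(1.01×10¹⁰)²) = 9.52×10⁴ W m⁻².
From T_eq⁴ = S(1−A)/(4σ): 1−A = 4σT_eq⁴/S.
1−A = 4 × 5.67×10⁻⁸ × (709)⁴ / 9.52×10⁴ = 0.602.

A ≈ 0.40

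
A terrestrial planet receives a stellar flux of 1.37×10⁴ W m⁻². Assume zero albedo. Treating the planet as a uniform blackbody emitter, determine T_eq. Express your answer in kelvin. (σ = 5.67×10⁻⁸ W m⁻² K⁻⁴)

T_eq ≈ 496 K

Energy balance: absorbed = emitted ⇒ πR²·S(1−A) = 4πR²·σT_eq⁴, so T_eq⁴ = S(1−A)/(4σ).
T_eq = [1.37×10⁴ × 1.00 / (4 × 5.67×10⁻⁸)]^(1/4) = (6.04×10¹⁰)^(1/4) = 496 K.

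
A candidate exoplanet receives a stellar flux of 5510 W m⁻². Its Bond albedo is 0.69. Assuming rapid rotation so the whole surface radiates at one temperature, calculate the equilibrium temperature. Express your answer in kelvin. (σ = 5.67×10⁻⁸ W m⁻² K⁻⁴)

T_eq ≈ 295 K

Energy balance: absorbed = emitted ⇒ πR²·S(1−A) = 4πR²·σT_eq⁴, so T_eq⁴ = S(1−A)/(4σ).
T_eq = [5510 × 0.31 / (4 × 5.67×10⁻⁸)]^(1/4) = (7.53×10⁹)^(1/4) = 295 K.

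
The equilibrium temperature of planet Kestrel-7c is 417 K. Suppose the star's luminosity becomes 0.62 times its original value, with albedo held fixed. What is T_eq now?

T_eq ∝ L^(1/4) · d^(−1/2).
T′ = 417 × 0.62^(1/4) = 370 K.

T_eq ≈ 370 K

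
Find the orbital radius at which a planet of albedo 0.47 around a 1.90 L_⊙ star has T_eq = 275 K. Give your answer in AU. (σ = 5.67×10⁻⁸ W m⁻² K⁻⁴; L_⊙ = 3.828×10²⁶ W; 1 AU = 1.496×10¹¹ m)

L = 1.90 × 3.828×10²⁶ = 7.27×10²⁶ W.
From T_eq⁴ = L(1−A)/(16πσd²): d = √[L(1−A)/(16πσT_eq⁴)].
d = √[7.27×10²⁶ × 0.53 / (16π × 5.67×10⁻⁸ × (275)⁴)] = 1.54×10¹¹ m = 1.03 AU.

d ≈ 1.03 AU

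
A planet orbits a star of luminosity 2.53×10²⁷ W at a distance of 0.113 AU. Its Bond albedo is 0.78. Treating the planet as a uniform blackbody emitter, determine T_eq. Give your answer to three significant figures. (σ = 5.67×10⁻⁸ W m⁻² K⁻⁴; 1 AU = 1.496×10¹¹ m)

T_eq ≈ 909 K

d = 0.113 AU = 1.69×10¹⁰ m.
Flux: S = L/(4πd²) = 2.53×10²⁷/(4π×(1.69×10¹⁰)²) = 7.05×10⁵ W m⁻².
Energy balance: absorbed = emitted ⇒ πR²·S(1−A) = 4πR²·σT_eq⁴, so T_eq⁴ = S(1−A)/(4σ).
T_eq = [7.05×10⁵ × 0.22 / (4 × 5.67×10⁻⁸)]^(1/4) = (6.83×10¹¹)^(1/4) = 909 K.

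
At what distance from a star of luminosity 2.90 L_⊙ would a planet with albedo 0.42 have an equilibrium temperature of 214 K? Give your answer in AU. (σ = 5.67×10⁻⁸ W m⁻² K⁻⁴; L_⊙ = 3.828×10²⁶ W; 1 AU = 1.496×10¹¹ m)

L = 2.90 × 3.828×10²⁶ = 1.11×10²⁷ W.
From T_eq⁴ = L(1−A)/(16πσd²): d = √[L(1−A)/(16πσT_eq⁴)].
d = √[1.11×10²⁷ × 0.58 / (16π × 5.67×10⁻⁸ × (214)⁴)] = 3.28×10¹¹ m = 2.19 AU.

d ≈ 2.19 AU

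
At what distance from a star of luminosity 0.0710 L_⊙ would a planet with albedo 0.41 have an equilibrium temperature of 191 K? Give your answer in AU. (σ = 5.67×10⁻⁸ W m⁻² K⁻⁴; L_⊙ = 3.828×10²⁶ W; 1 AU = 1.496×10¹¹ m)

d ≈ 0.435 AU

L = 0.0710 × 3.828×10²⁶ = 2.72×10²⁵ W.
From T_eq⁴ = L(1−A)/(16πσd²): d = √[L(1−A)/(16πσT_eq⁴)].
d = √[2.72×10²⁵ × 0.59 / (16π × 5.67×10⁻⁸ × (191)⁴)] = 6.50×10¹⁰ m = 0.435 AU.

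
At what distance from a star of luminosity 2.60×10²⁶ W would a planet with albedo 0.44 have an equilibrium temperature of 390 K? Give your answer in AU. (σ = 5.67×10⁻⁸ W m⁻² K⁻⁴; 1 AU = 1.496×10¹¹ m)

d ≈ 0.314 AU

From T_eq⁴ = L(1−A)/(16πσd²): d = √[L(1−A)/(16πσT_eq⁴)].
d = √[2.60×10²⁶ × 0.56 / (16π × 5.67×10⁻⁸ × (390)⁴)] = 4.70×10¹⁰ m = 0.314 AU.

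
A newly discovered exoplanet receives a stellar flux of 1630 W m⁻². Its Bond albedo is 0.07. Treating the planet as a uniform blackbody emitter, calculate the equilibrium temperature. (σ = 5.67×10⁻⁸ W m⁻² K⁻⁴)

Energy balance: absorbed = emitted ⇒ πR²·S(1−A) = 4πR²·σT_eq⁴, so T_eq⁴ = S(1−A)/(4σ).
T_eq = [1630 × 0.93 / (4 × 5.67×10⁻⁸)]^(1/4) = (6.68×10⁹)^(1/4) = 286 K.

T_eq ≈ 286 K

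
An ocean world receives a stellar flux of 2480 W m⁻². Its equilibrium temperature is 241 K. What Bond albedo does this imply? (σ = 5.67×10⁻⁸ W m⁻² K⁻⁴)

From T_eq⁴ = S(1−A)/(4σ): 1−A = 4σT_eq⁴/S.
1−A = 4 × 5.67×10⁻⁸ × (241)⁴ / 2480 = 0.309.

A ≈ 0.69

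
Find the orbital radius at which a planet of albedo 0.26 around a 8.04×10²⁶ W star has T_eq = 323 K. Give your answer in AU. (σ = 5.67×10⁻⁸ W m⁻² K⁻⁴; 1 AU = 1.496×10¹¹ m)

d ≈ 0.926 AU

From T_eq⁴ = L(1−A)/(16πσd²): d = √[L(1−A)/(16πσT_eq⁴)].
d = √[8.04×10²⁶ × 0.74 / (16π × 5.67×10⁻⁸ × (323)⁴)] = 1.38×10¹¹ m = 0.926 AU.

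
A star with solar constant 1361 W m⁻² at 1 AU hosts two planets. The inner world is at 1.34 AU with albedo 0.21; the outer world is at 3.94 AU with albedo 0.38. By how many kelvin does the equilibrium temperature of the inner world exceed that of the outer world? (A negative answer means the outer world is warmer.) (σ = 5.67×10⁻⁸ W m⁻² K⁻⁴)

T_eq = [S₀(1−A)/(4σd²)]^(1/4), so T ∝ (1−A)^(1/4) / √d.
T₁ = [1361×0.79/(4×5.67×10⁻⁸×1.34²)]^(1/4) = 226.68 K.
T₂ = [1361×0.62/(4×5.67×10⁻⁸×3.94²)]^(1/4) = 124.42 K.

ΔT ≈ 102.3 K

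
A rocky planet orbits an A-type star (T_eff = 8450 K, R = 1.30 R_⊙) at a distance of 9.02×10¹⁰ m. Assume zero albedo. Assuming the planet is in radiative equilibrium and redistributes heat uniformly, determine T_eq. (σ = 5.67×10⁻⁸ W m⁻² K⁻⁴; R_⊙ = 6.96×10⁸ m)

R_⋆ = 1.30 × 6.96×10⁸ = 9.05×10⁸ m.
L = 4πR_⋆²σT_⋆⁴ = 4π(9.05×10⁸)² × 5.67×10⁻⁸ × (8450)⁴ = 2.97×10²⁷ W.
S = L/(4πd²) = 2.91×10⁴ W m⁻².
Energy balance: absorbed = emitted ⇒ πR²·S(1−A) = 4πR²·σT_eq⁴, so T_eq⁴ = S(1−A)/(4σ).
T_eq = [2.91×10⁴ × 1.00 / (4 × 5.67×10⁻⁸)]^(1/4) = (1.28×10¹¹)^(1/4) = 598 K.

T_eq ≈ 598 K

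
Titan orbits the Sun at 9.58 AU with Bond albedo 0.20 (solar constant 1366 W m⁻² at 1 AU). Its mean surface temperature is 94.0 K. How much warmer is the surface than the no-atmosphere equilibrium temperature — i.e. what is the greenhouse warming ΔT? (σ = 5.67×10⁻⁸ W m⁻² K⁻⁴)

S = 1366/9.58² = 14.88 W m⁻².
T_eq = [S(1−A)/(4σ)]^(1/4) = [14.88×0.80/(4×5.67×10⁻⁸)]^(1/4) = 85.1 K.
ΔT = T_surf − T_eq = 94 − 85.1.

ΔT ≈ 8.9 K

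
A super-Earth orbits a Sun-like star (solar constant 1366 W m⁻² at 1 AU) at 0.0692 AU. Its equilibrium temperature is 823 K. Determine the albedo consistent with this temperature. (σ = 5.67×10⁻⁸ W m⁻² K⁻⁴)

Flux at 0.0692 AU: S = 1366/0.0692² = 2.85×10⁵ W m⁻².
From T_eq⁴ = S(1−A)/(4σ): 1−A = 4σT_eq⁴/S.
1−A = 4 × 5.67×10⁻⁸ × (823)⁴ / 2.85×10⁵ = 0.365.

A ≈ 0.64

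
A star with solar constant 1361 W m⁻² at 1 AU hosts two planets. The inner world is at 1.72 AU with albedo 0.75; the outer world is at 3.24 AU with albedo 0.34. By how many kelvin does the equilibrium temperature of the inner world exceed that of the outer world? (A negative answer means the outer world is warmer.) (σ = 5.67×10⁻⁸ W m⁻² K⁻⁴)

T_eq = [S₀(1−A)/(4σd²)]^(1/4), so T ∝ (1−A)^(1/4) / √d.
T₁ = [1361×0.25/(4×5.67×10⁻⁸×1.72²)]^(1/4) = 150.06 K.
T₂ = [1361×0.66/(4×5.67×10⁻⁸×3.24²)]^(1/4) = 139.37 K.

ΔT ≈ 10.7 K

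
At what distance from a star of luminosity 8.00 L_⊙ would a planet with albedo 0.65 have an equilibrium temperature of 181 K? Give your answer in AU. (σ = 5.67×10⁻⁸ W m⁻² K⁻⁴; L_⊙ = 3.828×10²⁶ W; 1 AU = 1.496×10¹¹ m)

d ≈ 3.96 AU

L = 8.00 × 3.828×10²⁶ = 3.06×10²⁷ W.
From T_eq⁴ = L(1−A)/(16πσd²): d = √[L(1−A)/(16πσT_eq⁴)].
d = √[3.06×10²⁷ × 0.35 / (16π × 5.67×10⁻⁸ × (181)⁴)] = 5.92×10¹¹ m = 3.96 AU.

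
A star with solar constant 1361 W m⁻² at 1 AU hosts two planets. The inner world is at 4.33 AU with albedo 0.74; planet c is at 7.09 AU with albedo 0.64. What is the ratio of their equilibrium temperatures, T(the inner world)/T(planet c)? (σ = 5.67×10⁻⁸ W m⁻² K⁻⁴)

T₁/T₂ ≈ 1.180

T_eq = [S₀(1−A)/(4σd²)]^(1/4), so T ∝ (1−A)^(1/4) / √d.
T₁ = [1361×0.26/(4×5.67×10⁻⁸×4.33²)]^(1/4) = 95.51 K.
T₂ = [1361×0.36/(4×5.67×10⁻⁸×7.09²)]^(1/4) = 80.97 K.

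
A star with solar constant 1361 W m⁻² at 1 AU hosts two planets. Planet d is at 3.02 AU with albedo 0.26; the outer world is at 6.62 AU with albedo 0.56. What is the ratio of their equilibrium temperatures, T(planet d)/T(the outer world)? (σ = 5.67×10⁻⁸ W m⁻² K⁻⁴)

T₁/T₂ ≈ 1.686

T_eq = [S₀(1−A)/(4σd²)]^(1/4), so T ∝ (1−A)^(1/4) / √d.
T₁ = [1361×0.74/(4×5.67×10⁻⁸×3.02²)]^(1/4) = 148.55 K.
T₂ = [1361×0.44/(4×5.67×10⁻⁸×6.62²)]^(1/4) = 88.10 K.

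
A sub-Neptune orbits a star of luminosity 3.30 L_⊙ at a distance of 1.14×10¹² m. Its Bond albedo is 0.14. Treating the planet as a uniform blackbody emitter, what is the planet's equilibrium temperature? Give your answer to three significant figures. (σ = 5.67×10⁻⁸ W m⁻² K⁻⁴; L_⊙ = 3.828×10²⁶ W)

T_eq ≈ 131 K

L = 3.30 × 3.828×10²⁶ = 1.26×10²⁷ W.
Flux: S = L/(4πd²) = 1.26×10²⁷/(4π×(1.14×10¹²)²) = 77.4 W m⁻².
Energy balance: absorbed = emitted ⇒ πR²·S(1−A) = 4πR²·σT_eq⁴, so T_eq⁴ = S(1−A)/(4σ).
T_eq = [77.4 × 0.86 / (4 × 5.67×10⁻⁸)]^(1/4) = (2.93×10⁸)^(1/4) = 131 K.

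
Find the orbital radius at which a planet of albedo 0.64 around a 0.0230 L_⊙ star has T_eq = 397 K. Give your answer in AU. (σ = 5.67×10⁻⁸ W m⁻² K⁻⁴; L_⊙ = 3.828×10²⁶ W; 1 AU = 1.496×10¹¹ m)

d ≈ 0.0447 AU

L = 0.0230 × 3.828×10²⁶ = 8.80×10²⁴ W.
From T_eq⁴ = L(1−A)/(16πσd²): d = √[L(1−A)/(16πσT_eq⁴)].
d = √[8.80×10²⁴ × 0.36 / (16π × 5.67×10⁻⁸ × (397)⁴)] = 6.69×10⁹ m = 0.0447 AU.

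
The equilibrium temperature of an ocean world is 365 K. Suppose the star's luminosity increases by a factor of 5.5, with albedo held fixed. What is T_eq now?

T_eq ∝ L^(1/4) · d^(−1/2).
T′ = 365 × 5.5^(1/4) = 559 K.

T_eq ≈ 559 K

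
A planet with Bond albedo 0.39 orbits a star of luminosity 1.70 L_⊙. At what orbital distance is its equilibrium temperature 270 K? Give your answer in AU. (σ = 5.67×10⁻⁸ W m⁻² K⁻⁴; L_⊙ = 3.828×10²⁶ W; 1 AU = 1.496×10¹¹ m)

d ≈ 1.08 AU

L = 1.70 × 3.828×10²⁶ = 6.51×10²⁶ W.
From T_eq⁴ = L(1−A)/(16πσd²): d = √[L(1−A)/(16πσT_eq⁴)].
d = √[6.51×10²⁶ × 0.61 / (16π × 5.67×10⁻⁸ × (270)⁴)] = 1.62×10¹¹ m = 1.08 AU.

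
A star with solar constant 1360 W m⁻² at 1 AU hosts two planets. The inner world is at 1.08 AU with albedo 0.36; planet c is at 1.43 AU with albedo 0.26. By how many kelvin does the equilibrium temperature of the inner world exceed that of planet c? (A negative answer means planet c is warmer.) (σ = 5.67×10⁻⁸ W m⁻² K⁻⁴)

T_eq = [S₀(1−A)/(4σd²)]^(1/4), so T ∝ (1−A)^(1/4) / √d.
T₁ = [1360×0.64/(4×5.67×10⁻⁸×1.08²)]^(1/4) = 239.50 K.
T₂ = [1360×0.74/(4×5.67×10⁻⁸×1.43²)]^(1/4) = 215.83 K.

ΔT ≈ 23.7 K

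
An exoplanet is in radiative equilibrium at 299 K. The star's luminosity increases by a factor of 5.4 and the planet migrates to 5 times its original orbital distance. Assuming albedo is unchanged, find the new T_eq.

T_eq ≈ 204 K

T_eq ∝ L^(1/4) · d^(−1/2).
T′ = 299 × 5.4^(1/4) / 5^(1/2) = 204 K.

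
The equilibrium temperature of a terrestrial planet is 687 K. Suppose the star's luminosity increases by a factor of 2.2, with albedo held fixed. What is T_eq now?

T_eq ≈ 837 K

T_eq ∝ L^(1/4) · d^(−1/2).
T′ = 687 × 2.2^(1/4) = 837 K.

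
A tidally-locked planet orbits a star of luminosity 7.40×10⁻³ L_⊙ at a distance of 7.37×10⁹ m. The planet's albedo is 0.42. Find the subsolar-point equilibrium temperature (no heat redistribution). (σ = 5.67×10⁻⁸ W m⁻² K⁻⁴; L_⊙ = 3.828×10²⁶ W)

L = 7.40×10⁻³ × 3.828×10²⁶ = 2.83×10²⁴ W.
Flux: S = L/(4πd²) = 2.83×10²⁴/(4π×(7.37×10⁹)²) = 4150 W m⁻².
At the subsolar point the surface absorbs S(1−A) and emits σT⁴ per unit area — no factor of 4, since only the local patch is in balance.
T = [4150 × 0.58 / 5.67×10⁻⁸]^(1/4) = (4.25×10¹⁰)^(1/4) = 454 K.

T_ss ≈ 454 K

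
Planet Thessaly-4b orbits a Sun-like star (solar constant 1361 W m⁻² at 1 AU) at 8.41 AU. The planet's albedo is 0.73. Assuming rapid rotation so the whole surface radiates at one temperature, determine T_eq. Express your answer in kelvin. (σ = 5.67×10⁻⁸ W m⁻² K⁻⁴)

Flux at 8.41 AU: S = 1361/8.41² = 19.2 W m⁻².
Energy balance: absorbed = emitted ⇒ πR²·S(1−A) = 4πR²·σT_eq⁴, so T_eq⁴ = S(1−A)/(4σ).
T_eq = [19.2 × 0.27 / (4 × 5.67×10⁻⁸)]^(1/4) = (2.29×10⁷)^(1/4) = 69.2 K.

T_eq ≈ 69.2 K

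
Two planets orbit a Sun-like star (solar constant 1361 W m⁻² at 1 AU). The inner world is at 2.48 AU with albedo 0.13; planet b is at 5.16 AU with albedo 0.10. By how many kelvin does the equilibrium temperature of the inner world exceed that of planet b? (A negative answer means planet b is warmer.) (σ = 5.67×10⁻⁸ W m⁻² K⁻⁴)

T_eq = [S₀(1−A)/(4σd²)]^(1/4), so T ∝ (1−A)^(1/4) / √d.
T₁ = [1361×0.87/(4×5.67×10⁻⁸×2.48²)]^(1/4) = 170.69 K.
T₂ = [1361×0.90/(4×5.67×10⁻⁸×5.16²)]^(1/4) = 119.34 K.

ΔT ≈ 51.3 K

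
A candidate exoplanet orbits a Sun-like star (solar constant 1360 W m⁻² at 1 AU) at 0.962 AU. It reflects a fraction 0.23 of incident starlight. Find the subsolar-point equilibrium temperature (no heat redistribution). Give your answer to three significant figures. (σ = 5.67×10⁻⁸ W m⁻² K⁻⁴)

T_ss ≈ 376 K

Flux at 0.962 AU: S = 1360/0.962² = 1470 W m⁻².
At the subsolar point the surface absorbs S(1−A) and emits σT⁴ per unit area — no factor of 4, since only the local patch is in balance.
T = [1470 × 0.77 / 5.67×10⁻⁸]^(1/4) = (2.00×10¹⁰)^(1/4) = 376 K.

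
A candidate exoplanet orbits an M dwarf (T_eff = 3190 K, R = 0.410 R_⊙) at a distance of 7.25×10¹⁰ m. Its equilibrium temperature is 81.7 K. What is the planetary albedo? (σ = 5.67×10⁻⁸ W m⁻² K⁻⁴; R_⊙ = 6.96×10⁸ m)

R_⋆ = 0.410 × 6.96×10⁸ = 2.85×10⁸ m.
L = 4πR_⋆²σT_⋆⁴ = 4π(2.85×10⁸)² × 5.67×10⁻⁸ × (3190)⁴ = 6.01×10²⁴ W.
S = L/(4πd²) = 91.0 W m⁻².
From T_eq⁴ = S(1−A)/(4σ): 1−A = 4σT_eq⁴/S.
1−A = 4 × 5.67×10⁻⁸ × (81.7)⁴ / 91.0 = 0.111.

A ≈ 0.89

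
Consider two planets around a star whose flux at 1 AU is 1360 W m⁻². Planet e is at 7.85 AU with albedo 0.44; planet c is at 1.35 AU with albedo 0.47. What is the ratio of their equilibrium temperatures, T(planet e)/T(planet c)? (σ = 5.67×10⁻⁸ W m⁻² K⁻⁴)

T_eq = [S₀(1−A)/(4σd²)]^(1/4), so T ∝ (1−A)^(1/4) / √d.
T₁ = [1360×0.56/(4×5.67×10⁻⁸×7.85²)]^(1/4) = 85.92 K.
T₂ = [1360×0.53/(4×5.67×10⁻⁸×1.35²)]^(1/4) = 204.35 K.

T₁/T₂ ≈ 0.420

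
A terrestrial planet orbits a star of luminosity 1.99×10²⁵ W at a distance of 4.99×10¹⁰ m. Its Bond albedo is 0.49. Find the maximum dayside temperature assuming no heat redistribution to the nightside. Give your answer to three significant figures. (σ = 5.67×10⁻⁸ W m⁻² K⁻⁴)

Flux: S = L/(4πd²) = 1.99×10²⁵/(4π×(4.99×10¹⁰)²) = 636 W m⁻².
With no redistribution each surface element balances locally: S(1−A) = σT⁴.
T = [636 × 0.51 / 5.67×10⁻⁸]^(1/4) = (5.72×10⁹)^(1/4) = 275 K.

T_ss ≈ 275 K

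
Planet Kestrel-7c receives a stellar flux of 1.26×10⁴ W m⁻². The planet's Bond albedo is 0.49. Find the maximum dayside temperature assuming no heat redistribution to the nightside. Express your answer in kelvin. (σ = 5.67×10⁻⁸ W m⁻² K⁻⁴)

With no redistribution each surface element balances locally: S(1−A) = σT⁴.
T = [1.26×10⁴ × 0.51 / 5.67×10⁻⁸]^(1/4) = (1.13×10¹¹)^(1/4) = 580 K.

T_ss ≈ 580 K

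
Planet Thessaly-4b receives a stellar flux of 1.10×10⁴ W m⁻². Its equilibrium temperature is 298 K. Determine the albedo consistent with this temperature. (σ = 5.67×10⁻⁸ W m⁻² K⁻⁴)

A ≈ 0.84

From T_eq⁴ = S(1−A)/(4σ): 1−A = 4σT_eq⁴/S.
1−A = 4 × 5.67×10⁻⁸ × (298)⁴ / 1.10×10⁴ = 0.163.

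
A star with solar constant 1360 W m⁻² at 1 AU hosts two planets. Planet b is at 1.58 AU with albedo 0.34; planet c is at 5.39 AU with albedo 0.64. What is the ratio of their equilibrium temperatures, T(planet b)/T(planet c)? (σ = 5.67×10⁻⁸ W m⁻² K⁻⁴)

T_eq = [S₀(1−A)/(4σd²)]^(1/4), so T ∝ (1−A)^(1/4) / √d.
T₁ = [1360×0.66/(4×5.67×10⁻⁸×1.58²)]^(1/4) = 199.54 K.
T₂ = [1360×0.36/(4×5.67×10⁻⁸×5.39²)]^(1/4) = 92.84 K.

T₁/T₂ ≈ 2.149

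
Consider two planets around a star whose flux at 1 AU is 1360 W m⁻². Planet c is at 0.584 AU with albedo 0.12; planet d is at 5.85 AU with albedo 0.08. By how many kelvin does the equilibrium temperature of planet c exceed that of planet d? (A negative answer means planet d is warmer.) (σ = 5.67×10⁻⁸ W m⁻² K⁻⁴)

T_eq = [S₀(1−A)/(4σd²)]^(1/4), so T ∝ (1−A)^(1/4) / √d.
T₁ = [1360×0.88/(4×5.67×10⁻⁸×0.584²)]^(1/4) = 352.69 K.
T₂ = [1360×0.92/(4×5.67×10⁻⁸×5.85²)]^(1/4) = 112.68 K.

ΔT ≈ 240.0 K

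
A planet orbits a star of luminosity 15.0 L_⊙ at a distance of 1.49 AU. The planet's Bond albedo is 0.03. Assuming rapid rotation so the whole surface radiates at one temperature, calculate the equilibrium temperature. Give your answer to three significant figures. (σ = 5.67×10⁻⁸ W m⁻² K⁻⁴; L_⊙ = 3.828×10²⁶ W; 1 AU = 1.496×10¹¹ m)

T_eq ≈ 445 K

d = 1.49 AU = 2.23×10¹¹ m.
L = 15.0 × 3.828×10²⁶ = 5.74×10²⁷ W.
Flux: S = L/(4πd²) = 5.74×10²⁷/(4π×(2.23×10¹¹)²) = 9200 W m⁻².
Energy balance: absorbed = emitted ⇒ πR²·S(1−A) = 4πR²·σT_eq⁴, so T_eq⁴ = S(1−A)/(4σ).
T_eq = [9200 × 0.97 / (4 × 5.67×10⁻⁸)]^(1/4) = (3.93×10¹⁰)^(1/4) = 445 K.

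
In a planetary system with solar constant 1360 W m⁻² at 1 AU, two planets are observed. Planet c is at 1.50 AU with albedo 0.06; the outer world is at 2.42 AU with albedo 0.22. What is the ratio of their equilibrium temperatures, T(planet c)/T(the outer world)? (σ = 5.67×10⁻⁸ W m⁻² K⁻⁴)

T₁/T₂ ≈ 1.331

T_eq = [S₀(1−A)/(4σd²)]^(1/4), so T ∝ (1−A)^(1/4) / √d.
T₁ = [1360×0.94/(4×5.67×10⁻⁸×1.50²)]^(1/4) = 223.72 K.
T₂ = [1360×0.78/(4×5.67×10⁻⁸×2.42²)]^(1/4) = 168.11 K.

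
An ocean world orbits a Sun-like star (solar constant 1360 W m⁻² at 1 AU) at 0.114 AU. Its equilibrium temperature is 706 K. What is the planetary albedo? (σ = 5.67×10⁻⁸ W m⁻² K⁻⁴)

A ≈ 0.46

Flux at 0.114 AU: S = 1360/0.114² = 1.05×10⁵ W m⁻².
From T_eq⁴ = S(1−A)/(4σ): 1−A = 4σT_eq⁴/S.
1−A = 4 × 5.67×10⁻⁸ × (706)⁴ / 1.05×10⁵ = 0.538.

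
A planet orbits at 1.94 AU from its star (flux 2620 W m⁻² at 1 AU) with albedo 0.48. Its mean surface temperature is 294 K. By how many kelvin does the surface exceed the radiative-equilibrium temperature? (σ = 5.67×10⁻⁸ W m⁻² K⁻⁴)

ΔT ≈ 94.1 K

S = 2620/1.94² = 696.1 W m⁻².
T_eq = [S(1−A)/(4σ)]^(1/4) = [696.1×0.52/(4×5.67×10⁻⁸)]^(1/4) = 199.9 K.
ΔT = T_surf − T_eq = 294 − 199.9.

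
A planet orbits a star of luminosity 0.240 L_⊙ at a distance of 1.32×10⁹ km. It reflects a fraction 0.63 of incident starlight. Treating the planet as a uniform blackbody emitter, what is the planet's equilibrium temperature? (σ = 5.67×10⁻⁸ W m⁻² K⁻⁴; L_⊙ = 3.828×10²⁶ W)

T_eq ≈ 51.2 K

d = 1.32×10⁹ km = 1.32×10¹² m.
L = 0.240 × 3.828×10²⁶ = 9.19×10²⁵ W.
Flux: S = L/(4πd²) = 9.19×10²⁵/(4π×(1.32×10¹²)²) = 4.20 W m⁻².
Energy balance: absorbed = emitted ⇒ πR²·S(1−A) = 4πR²·σT_eq⁴, so T_eq⁴ = S(1−A)/(4σ).
T_eq = [4.20 × 0.37 / (4 × 5.67×10⁻⁸)]^(1/4) = (6.85×10⁶)^(1/4) = 51.2 K.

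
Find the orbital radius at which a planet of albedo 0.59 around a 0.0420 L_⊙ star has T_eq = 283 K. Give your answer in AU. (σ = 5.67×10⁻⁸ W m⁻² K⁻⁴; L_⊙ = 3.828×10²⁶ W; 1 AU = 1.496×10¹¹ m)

d ≈ 0.127 AU

L = 0.0420 × 3.828×10²⁶ = 1.61×10²⁵ W.
From T_eq⁴ = L(1−A)/(16πσd²): d = √[L(1−A)/(16πσT_eq⁴)].
d = √[1.61×10²⁵ × 0.41 / (16π × 5.67×10⁻⁸ × (283)⁴)] = 1.90×10¹⁰ m = 0.127 AU.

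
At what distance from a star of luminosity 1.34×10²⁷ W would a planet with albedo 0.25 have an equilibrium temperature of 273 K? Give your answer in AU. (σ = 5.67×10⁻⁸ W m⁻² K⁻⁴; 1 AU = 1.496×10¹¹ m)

d ≈ 1.68 AU

From T_eq⁴ = L(1−A)/(16πσd²): d = √[L(1−A)/(16πσT_eq⁴)].
d = √[1.34×10²⁷ × 0.75 / (16π × 5.67×10⁻⁸ × (273)⁴)] = 2.52×10¹¹ m = 1.68 AU.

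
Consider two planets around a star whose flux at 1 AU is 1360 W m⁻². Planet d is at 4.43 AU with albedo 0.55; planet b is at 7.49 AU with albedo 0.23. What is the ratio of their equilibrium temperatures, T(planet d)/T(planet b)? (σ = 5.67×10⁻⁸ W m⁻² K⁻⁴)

T₁/T₂ ≈ 1.137

T_eq = [S₀(1−A)/(4σd²)]^(1/4), so T ∝ (1−A)^(1/4) / √d.
T₁ = [1360×0.45/(4×5.67×10⁻⁸×4.43²)]^(1/4) = 108.29 K.
T₂ = [1360×0.77/(4×5.67×10⁻⁸×7.49²)]^(1/4) = 95.25 K.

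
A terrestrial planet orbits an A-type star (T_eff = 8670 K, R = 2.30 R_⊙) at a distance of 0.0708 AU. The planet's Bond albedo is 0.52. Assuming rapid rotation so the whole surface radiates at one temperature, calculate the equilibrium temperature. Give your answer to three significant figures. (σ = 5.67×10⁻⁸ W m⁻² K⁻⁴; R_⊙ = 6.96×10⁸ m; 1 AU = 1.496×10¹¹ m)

R_⋆ = 2.30 × 6.96×10⁸ = 1.60×10⁹ m.
d = 0.0708 AU = 1.06×10¹⁰ m.
L = 4πR_⋆²σT_⋆⁴ = 4π(1.60×10⁹)² × 5.67×10⁻⁸ × (8670)⁴ = 1.03×10²⁸ W.
S = L/(4πd²) = 7.32×10⁶ W m⁻².
Energy balance: absorbed = emitted ⇒ πR²·S(1−A) = 4πR²·σT_eq⁴, so T_eq⁴ = S(1−A)/(4σ).
T_eq = [7.32×10⁶ × 0.48 / (4 × 5.67×10⁻⁸)]^(1/4) = (1.55×10¹³)^(1/4) = 1980 K.

T_eq ≈ 1980 K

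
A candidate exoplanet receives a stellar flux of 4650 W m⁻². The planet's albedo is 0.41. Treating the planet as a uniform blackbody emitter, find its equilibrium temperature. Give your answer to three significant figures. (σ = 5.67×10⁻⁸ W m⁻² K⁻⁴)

Energy balance: absorbed = emitted ⇒ πR²·S(1−A) = 4πR²·σT_eq⁴, so T_eq⁴ = S(1−A)/(4σ).
T_eq = [4650 × 0.59 / (4 × 5.67×10⁻⁸)]^(1/4) = (1.21×10¹⁰)^(1/4) = 332 K.

T_eq ≈ 332 K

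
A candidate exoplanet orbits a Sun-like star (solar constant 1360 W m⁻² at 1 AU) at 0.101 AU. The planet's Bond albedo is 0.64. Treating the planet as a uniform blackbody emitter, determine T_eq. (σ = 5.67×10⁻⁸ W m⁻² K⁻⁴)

Flux at 0.101 AU: S = 1360/0.101² = 1.33×10⁵ W m⁻².
Energy balance: absorbed = emitted ⇒ πR²·S(1−A) = 4πR²·σT_eq⁴, so T_eq⁴ = S(1−A)/(4σ).
T_eq = [1.33×10⁵ × 0.36 / (4 × 5.67×10⁻⁸)]^(1/4) = (2.12×10¹¹)^(1/4) = 678 K.

T_eq ≈ 678 K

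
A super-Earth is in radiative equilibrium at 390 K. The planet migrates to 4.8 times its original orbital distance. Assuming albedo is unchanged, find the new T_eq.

T_eq ≈ 178 K

T_eq ∝ L^(1/4) · d^(−1/2).
T′ = 390 / 4.8^(1/2) = 178 K.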